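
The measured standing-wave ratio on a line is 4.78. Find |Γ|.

|Γ| ≈ 0.654

|Γ| = (S − 1)/(S + 1) = (4.78 − 1)/(4.78 + 1) = 3.78/5.78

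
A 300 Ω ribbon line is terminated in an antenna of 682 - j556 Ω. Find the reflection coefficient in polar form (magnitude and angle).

Γ ≈ 0.598 ∠ -26°

Γ = (Z_L − Z_0)/(Z_L + Z_0) = (382 − j556)/(982 − j556)
|Γ| = 675/1130 = 0.598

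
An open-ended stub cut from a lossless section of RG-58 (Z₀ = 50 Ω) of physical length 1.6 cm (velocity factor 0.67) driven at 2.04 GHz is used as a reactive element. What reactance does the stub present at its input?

X_in ≈ -30.7 Ω (capacitive)

λ = v/f = 0.67·c / 2.04 GHz = 0.0985 m
βl = 2π·l/λ = 2π × 0.162 = 58.5°
tan(βl) = 1.63
For an open-ended stub, Z_in = −jZ_0·cot(βl) = −jZ_0/tan(βl)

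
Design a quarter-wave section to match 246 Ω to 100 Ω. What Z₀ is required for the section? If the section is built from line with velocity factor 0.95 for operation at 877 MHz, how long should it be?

Z_qwt ≈ 157 Ω; length ≈ 8.12 cm

Z_qwt = √(Z_0·R_L) = √(100 × 246) = √24600
λ = 0.95·c/f = 0.325 m, so l = λ/4 = 0.0812 m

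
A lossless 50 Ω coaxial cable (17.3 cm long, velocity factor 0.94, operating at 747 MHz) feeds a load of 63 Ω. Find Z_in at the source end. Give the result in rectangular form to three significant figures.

λ = v/f = 0.94·c / 747 MHz = 0.378 m
βl = 2π·l/λ = 2π × 0.458 = 165°
tan(βl) = tan(165°) = -0.268
Z_in = Z_0·(Z_L + jZ_0·tanβl)/(Z_0 + jZ_L·tanβl)
     = 50·(63 − j13.4)/(50 − j16.9)

Z_in ≈ 60.6 + j7.08 Ω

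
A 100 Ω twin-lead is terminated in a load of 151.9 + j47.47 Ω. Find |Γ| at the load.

|Γ| ≈ 0.274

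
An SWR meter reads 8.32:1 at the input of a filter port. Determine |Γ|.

|Γ| ≈ 0.785

|Γ| = (S − 1)/(S + 1) = (8.32 − 1)/(8.32 + 1) = 7.32/9.32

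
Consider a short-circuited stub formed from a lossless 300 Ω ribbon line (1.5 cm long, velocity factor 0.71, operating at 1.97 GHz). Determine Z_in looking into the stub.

λ = v/f = 0.71·c / 1.97 GHz = 0.108 m
βl = 2π·l/λ = 2π × 0.139 = 49.9°
tan(βl) = 1.19
For a short-circuited stub, Z_in = jZ_0·tan(βl)

Z_in ≈ +j357 Ω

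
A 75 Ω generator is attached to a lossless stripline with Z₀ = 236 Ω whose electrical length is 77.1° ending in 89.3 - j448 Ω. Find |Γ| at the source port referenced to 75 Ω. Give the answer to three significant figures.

|Γ| ≈ 0.72

tan(βl) = 4.37
Z_in = Z_0·(Z_L + jZ_0·tanβl)/(Z_0 + jZ_L·tanβl) = 20.1 + j59.1 Ω
Γ_s = (Z_in − Z_s)/(Z_in + Z_s) = (-54.9 + j59.1)/(95.1 + j59.1), |Γ_s| = 0.72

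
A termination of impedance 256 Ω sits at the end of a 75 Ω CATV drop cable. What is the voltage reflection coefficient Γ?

Γ = 0.547

Γ = (Z_L − Z_0)/(Z_L + Z_0) = (256 − 75)/(256 + 75) = 181/331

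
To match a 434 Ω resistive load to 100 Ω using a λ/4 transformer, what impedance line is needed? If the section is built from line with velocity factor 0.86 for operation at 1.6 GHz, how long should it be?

Z_qwt ≈ 208 Ω; length ≈ 4.03 cm

Z_qwt = √(Z_0·R_L) = √(100 × 434) = √43400
λ = 0.86·c/f = 0.161 m, so l = λ/4 = 0.0403 m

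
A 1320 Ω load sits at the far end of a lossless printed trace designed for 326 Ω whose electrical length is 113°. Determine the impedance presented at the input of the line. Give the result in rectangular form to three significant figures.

Z_in ≈ 94 + j129 Ω

tan(βl) = tan(113°) = -2.36
Z_in = Z_0·(Z_L + jZ_0·tanβl)/(Z_0 + jZ_L·tanβl)
     = 326·(1320 − j768)/(326 − j3110)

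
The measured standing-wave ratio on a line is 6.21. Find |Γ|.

|Γ| ≈ 0.723

|Γ| = (S − 1)/(S + 1) = (6.21 − 1)/(6.21 + 1) = 5.21/7.21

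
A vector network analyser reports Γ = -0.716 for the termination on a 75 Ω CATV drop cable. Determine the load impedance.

Z_L ≈ 12.4 Ω

Z_L = Z_0·(1 + Γ)/(1 − Γ) = 75·(0.284)/(1.72)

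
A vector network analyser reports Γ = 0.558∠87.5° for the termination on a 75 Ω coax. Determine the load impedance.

Z_L ≈ 40.9 + j66.2 Ω

Z_L = Z_0·(1 + Γ)/(1 − Γ) = 75·(1.02 + j0.557)/(0.976 − j0.557)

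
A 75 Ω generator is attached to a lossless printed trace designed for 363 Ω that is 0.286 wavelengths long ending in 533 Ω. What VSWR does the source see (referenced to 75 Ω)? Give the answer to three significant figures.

VSWR ≈ 3.5

βl = 2π × 0.286 = 103°
tan(βl) = -4.35
Z_in = Z_0·(Z_L + jZ_0·tanβl)/(Z_0 + jZ_L·tanβl) = 254 + j43.7 Ω
Γ_s = (Z_in − Z_s)/(Z_in + Z_s) = (179 + j43.7)/(329 + j43.7), |Γ_s| = 0.555
VSWR = (1 + |Γ_s|)/(1 − |Γ_s|)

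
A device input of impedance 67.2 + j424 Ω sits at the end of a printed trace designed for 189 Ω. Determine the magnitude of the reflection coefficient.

|Γ| ≈ 0.89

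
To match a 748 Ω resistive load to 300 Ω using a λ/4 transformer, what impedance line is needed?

Z_qwt ≈ 474 Ω

Z_qwt = √(Z_0·R_L) = √(300 × 748) = √224400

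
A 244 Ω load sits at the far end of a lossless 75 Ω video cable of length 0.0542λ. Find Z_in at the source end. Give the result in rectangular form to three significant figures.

βl = 2π × 0.0542 = 19.5°
tan(βl) = tan(19.5°) = 0.354
Z_in = Z_0·(Z_L + jZ_0·tanβl)/(Z_0 + jZ_L·tanβl)
     = 75·(244 + j26.6)/(75 + j86.5)

Z_in ≈ 118 − j109 Ω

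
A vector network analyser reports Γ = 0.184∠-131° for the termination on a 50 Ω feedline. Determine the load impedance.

Z_L = Z_0·(1 + Γ)/(1 − Γ) = 50·(0.879 − j0.139)/(1.12 + j0.139)

Z_L ≈ 37.9 − j10.9 Ω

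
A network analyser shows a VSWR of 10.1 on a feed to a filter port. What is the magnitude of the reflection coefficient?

|Γ| ≈ 0.82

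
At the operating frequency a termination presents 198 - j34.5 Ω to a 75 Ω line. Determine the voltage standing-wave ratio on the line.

VSWR ≈ 2.73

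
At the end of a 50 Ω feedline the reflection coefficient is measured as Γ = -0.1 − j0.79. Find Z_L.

Z_L ≈ 9.97 − j43.1 Ω

Z_L = Z_0·(1 + Γ)/(1 − Γ) = 50·(0.9 − j0.79)/(1.1 + j0.79)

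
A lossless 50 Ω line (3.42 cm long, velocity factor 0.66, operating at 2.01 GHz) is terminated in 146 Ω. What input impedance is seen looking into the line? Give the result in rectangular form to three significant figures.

Z_in ≈ 24.1 + j29.2 Ω

λ = v/f = 0.66·c / 2.01 GHz = 0.0985 m
βl = 2π·l/λ = 2π × 0.347 = 125°
tan(βl) = tan(125°) = -1.43
Z_in = Z_0·(Z_L + jZ_0·tanβl)/(Z_0 + jZ_L·tanβl)
     = 50·(146 − j71.4)/(50 − j209)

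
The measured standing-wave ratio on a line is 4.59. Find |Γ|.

|Γ| = (S − 1)/(S + 1) = (4.59 − 1)/(4.59 + 1) = 3.59/5.59

|Γ| ≈ 0.642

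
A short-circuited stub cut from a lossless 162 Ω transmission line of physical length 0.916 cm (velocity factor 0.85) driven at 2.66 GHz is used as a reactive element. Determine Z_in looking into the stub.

λ = v/f = 0.85·c / 2.66 GHz = 0.0959 m
βl = 2π·l/λ = 2π × 0.0956 = 34.4°
tan(βl) = 0.685
For a short-circuited stub, Z_in = jZ_0·tan(βl)

Z_in ≈ +j111 Ω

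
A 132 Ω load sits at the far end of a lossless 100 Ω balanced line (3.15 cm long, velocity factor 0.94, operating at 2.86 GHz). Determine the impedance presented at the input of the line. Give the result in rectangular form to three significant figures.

λ = v/f = 0.94·c / 2.86 GHz = 0.0986 m
βl = 2π·l/λ = 2π × 0.319 = 115°
tan(βl) = tan(115°) = -2.14
Z_in = Z_0·(Z_L + jZ_0·tanβl)/(Z_0 + jZ_L·tanβl)
     = 100·(132 − j214)/(100 − j283)

Z_in ≈ 82 + j17.7 Ω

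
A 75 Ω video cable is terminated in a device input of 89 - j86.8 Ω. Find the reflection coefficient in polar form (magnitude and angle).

Γ = (Z_L − Z_0)/(Z_L + Z_0) = (14 − j86.8)/(164 − j86.8)
|Γ| = 87.9/186 = 0.474

Γ ≈ 0.474 ∠ -52.9°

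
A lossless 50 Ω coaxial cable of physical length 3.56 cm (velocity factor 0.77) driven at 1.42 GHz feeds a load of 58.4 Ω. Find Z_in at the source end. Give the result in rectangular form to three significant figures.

Z_in ≈ 43.2 − j2.57 Ω

λ = v/f = 0.77·c / 1.42 GHz = 0.163 m
βl = 2π·l/λ = 2π × 0.219 = 78.8°
tan(βl) = tan(78.8°) = 5.04
Z_in = Z_0·(Z_L + jZ_0·tanβl)/(Z_0 + jZ_L·tanβl)
     = 50·(58.4 + j252)/(50 + j294)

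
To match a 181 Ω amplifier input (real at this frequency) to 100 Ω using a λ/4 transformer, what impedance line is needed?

Z_qwt ≈ 135 Ω

Z_qwt = √(Z_0·R_L) = √(100 × 181) = √18100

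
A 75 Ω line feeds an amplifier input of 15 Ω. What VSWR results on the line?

Γ = (15 − 75)/(15 + 75) = -0.667
VSWR = (1 + 0.667)/(1 − 0.667)

VSWR ≈ 5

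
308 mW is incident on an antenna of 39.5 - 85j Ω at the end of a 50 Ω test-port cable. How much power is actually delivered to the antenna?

|Γ| = |(-10.5 − j85)/(89.5 − j85)| = 0.694
|Γ|² = 0.481
P_refl = |Γ|²·P_inc = 148 mW, P_del = (1 − |Γ|²)·P_inc = 160 mW

P_delivered ≈ 160 mW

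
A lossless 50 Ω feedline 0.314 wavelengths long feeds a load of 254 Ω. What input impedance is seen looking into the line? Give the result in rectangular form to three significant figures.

Z_in ≈ 11.5 + j20.3 Ω

βl = 2π × 0.314 = 113°
tan(βl) = tan(113°) = -2.35
Z_in = Z_0·(Z_L + jZ_0·tanβl)/(Z_0 + jZ_L·tanβl)
     = 50·(254 − j118)/(50 − j597)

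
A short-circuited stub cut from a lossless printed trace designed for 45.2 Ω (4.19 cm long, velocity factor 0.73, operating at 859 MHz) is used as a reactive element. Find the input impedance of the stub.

λ = v/f = 0.73·c / 859 MHz = 0.255 m
βl = 2π·l/λ = 2π × 0.164 = 59.2°
tan(βl) = 1.68
For a short-circuited stub, Z_in = jZ_0·tan(βl)

Z_in ≈ +j75.7 Ω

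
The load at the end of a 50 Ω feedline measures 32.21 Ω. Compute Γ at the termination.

Γ = (Z_L − Z_0)/(Z_L + Z_0) = (32.21 − 50)/(32.21 + 50) = -17.79/82.21

Γ = -0.216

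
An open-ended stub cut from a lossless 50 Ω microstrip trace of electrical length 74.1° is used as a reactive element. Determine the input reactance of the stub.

X_in ≈ -14.2 Ω (capacitive)

tan(βl) = 3.51
For an open-ended stub, Z_in = −jZ_0·cot(βl) = −jZ_0/tan(βl)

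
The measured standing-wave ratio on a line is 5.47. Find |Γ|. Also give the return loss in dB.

|Γ| = (S − 1)/(S + 1) = (5.47 − 1)/(5.47 + 1) = 4.47/6.47
RL = −20·log₁₀|Γ| = −20·log₁₀(0.691)

|Γ| ≈ 0.691; return loss ≈ 3.21 dB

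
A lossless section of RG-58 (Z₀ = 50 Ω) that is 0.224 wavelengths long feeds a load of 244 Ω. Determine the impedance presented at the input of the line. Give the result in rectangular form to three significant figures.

Z_in ≈ 10.5 − j7.89 Ω

βl = 2π × 0.224 = 80.6°
tan(βl) = tan(80.6°) = 6.07
Z_in = Z_0·(Z_L + jZ_0·tanβl)/(Z_0 + jZ_L·tanβl)
     = 50·(244 + j303)/(50 + j1480)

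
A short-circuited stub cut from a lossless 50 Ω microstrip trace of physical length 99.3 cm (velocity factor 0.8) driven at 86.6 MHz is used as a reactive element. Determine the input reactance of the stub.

λ = v/f = 0.8·c / 86.6 MHz = 2.77 m
βl = 2π·l/λ = 2π × 0.358 = 129°
tan(βl) = -1.24
For a short-circuited stub, Z_in = jZ_0·tan(βl)

X_in ≈ -61.8 Ω (capacitive)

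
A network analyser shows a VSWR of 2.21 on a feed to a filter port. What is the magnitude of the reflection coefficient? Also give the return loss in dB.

|Γ| ≈ 0.377; return loss ≈ 8.47 dB

|Γ| = (S − 1)/(S + 1) = (2.21 − 1)/(2.21 + 1) = 1.21/3.21
RL = −20·log₁₀|Γ| = −20·log₁₀(0.377)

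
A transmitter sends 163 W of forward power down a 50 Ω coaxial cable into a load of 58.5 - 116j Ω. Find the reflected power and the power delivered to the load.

P_reflected ≈ 87.4 W; P_delivered ≈ 75.6 W

|Γ| = |(8.5 − j116)/(108.5 − j116)| = 0.732
|Γ|² = 0.536
P_refl = |Γ|²·P_inc = 87.4 W, P_del = (1 − |Γ|²)·P_inc = 75.6 W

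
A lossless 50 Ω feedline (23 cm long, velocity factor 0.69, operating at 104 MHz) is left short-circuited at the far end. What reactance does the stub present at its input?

λ = v/f = 0.69·c / 104 MHz = 1.99 m
βl = 2π·l/λ = 2π × 0.116 = 41.6°
tan(βl) = 0.888
For a short-circuited stub, Z_in = jZ_0·tan(βl)

X_in ≈ 44.4 Ω (inductive)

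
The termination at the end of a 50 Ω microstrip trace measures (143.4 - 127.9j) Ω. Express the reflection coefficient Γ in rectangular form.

Γ = (Z_L − Z_0)/(Z_L + Z_0) = (93.4 − j127.9)/(193.4 − j127.9)

Γ ≈ 0.64 − j0.238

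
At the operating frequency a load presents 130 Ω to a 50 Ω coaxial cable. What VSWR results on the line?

For a purely resistive load, VSWR = R_L/Z_0 or Z_0/R_L (whichever > 1) = 130/50

VSWR ≈ 2.6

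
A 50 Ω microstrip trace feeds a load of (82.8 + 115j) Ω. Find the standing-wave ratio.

VSWR ≈ 5.26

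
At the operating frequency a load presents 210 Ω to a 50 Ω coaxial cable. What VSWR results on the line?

Γ = (210 − 50)/(210 + 50) = 0.615
VSWR = (1 + 0.615)/(1 − 0.615)

VSWR ≈ 4.2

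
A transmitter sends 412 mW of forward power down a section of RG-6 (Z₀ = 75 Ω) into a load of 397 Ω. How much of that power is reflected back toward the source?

Γ = (397 − 75)/(397 + 75) = 0.682
|Γ|² = 0.465
P_refl = |Γ|²·P_inc = 192 mW, P_del = (1 − |Γ|²)·P_inc = 220 mW

P_reflected ≈ 192 mW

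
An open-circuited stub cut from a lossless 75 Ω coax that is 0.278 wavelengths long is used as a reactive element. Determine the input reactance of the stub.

βl = 2π × 0.278 = 100°
tan(βl) = -5.63
For an open-circuited stub, Z_in = −jZ_0·cot(βl) = −jZ_0/tan(βl)

X_in ≈ 13.3 Ω (inductive)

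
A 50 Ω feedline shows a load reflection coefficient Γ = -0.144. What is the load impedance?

Z_L = Z_0·(1 + Γ)/(1 − Γ) = 50·(0.856)/(1.14)

Z_L ≈ 37.4 Ω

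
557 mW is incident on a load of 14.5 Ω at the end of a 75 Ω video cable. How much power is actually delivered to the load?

P_delivered ≈ 302 mW

Γ = (14.5 − 75)/(14.5 + 75) = -0.676
|Γ|² = 0.457
P_refl = |Γ|²·P_inc = 255 mW, P_del = (1 − |Γ|²)·P_inc = 302 mW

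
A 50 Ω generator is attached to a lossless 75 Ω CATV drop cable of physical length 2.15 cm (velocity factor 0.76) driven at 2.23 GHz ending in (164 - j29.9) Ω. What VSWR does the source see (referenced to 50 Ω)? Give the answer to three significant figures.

λ = v/f = 0.76·c / 2.23 GHz = 0.102 m
βl = 2π·l/λ = 2π × 0.21 = 75.7°
tan(βl) = 3.92
Z_in = Z_0·(Z_L + jZ_0·tanβl)/(Z_0 + jZ_L·tanβl) = 33.5 − j9.09 Ω
Γ_s = (Z_in − Z_s)/(Z_in + Z_s) = (-16.5 − j9.09)/(83.5 − j9.09), |Γ_s| = 0.224
VSWR = (1 + |Γ_s|)/(1 − |Γ_s|)

VSWR ≈ 1.58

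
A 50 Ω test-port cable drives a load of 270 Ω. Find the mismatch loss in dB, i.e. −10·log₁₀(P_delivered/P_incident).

Γ = (270 − 50)/(270 + 50) = 0.688
|Γ|² = 0.473, so P_del/P_inc = 1 − |Γ|² = 0.527
ML = −10·log₁₀(1 − |Γ|²)

mismatch loss ≈ 2.78 dB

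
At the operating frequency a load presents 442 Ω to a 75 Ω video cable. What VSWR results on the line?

VSWR ≈ 5.89

Γ = (442 − 75)/(442 + 75) = 0.71
VSWR = (1 + 0.71)/(1 − 0.71)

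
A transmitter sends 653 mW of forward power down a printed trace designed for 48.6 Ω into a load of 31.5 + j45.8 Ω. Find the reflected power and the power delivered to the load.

|Γ| = |(-17.1 + j45.8)/(80.1 + j45.8)| = 0.53
|Γ|² = 0.281
P_refl = |Γ|²·P_inc = 183 mW, P_del = (1 − |Γ|²)·P_inc = 470 mW

P_reflected ≈ 183 mW; P_delivered ≈ 470 mW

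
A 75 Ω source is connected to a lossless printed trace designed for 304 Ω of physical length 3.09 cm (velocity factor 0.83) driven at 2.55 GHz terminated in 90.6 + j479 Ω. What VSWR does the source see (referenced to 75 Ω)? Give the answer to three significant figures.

VSWR ≈ 3.85

λ = v/f = 0.83·c / 2.55 GHz = 0.0976 m
βl = 2π·l/λ = 2π × 0.316 = 114°
tan(βl) = -2.25
Z_in = Z_0·(Z_L + jZ_0·tanβl)/(Z_0 + jZ_L·tanβl) = 26 − j41.5 Ω
Γ_s = (Z_in − Z_s)/(Z_in + Z_s) = (-49 − j41.5)/(101 − j41.5), |Γ_s| = 0.588
VSWR = (1 + |Γ_s|)/(1 − |Γ_s|)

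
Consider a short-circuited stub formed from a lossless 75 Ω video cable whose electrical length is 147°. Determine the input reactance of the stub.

tan(βl) = -0.649
For a short-circuited stub, Z_in = jZ_0·tan(βl)

X_in ≈ -48.7 Ω (capacitive)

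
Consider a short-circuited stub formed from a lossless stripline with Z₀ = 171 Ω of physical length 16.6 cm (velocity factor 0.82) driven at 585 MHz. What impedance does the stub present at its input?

λ = v/f = 0.82·c / 585 MHz = 0.421 m
βl = 2π·l/λ = 2π × 0.395 = 142°
tan(βl) = -0.778
For a short-circuited stub, Z_in = jZ_0·tan(βl)

Z_in ≈ −j133 Ω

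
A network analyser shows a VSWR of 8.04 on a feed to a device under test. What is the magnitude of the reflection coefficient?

|Γ| = (S − 1)/(S + 1) = (8.04 − 1)/(8.04 + 1) = 7.04/9.04

|Γ| ≈ 0.779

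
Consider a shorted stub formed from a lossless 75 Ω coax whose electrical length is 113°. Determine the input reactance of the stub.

tan(βl) = -2.36
For a shorted stub, Z_in = jZ_0·tan(βl)

X_in ≈ -177 Ω (capacitive)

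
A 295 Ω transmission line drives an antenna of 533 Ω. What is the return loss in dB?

Γ = (533 − 295)/(533 + 295) = 0.287
RL = −20·log₁₀|Γ| = −20·log₁₀(0.287)

RL ≈ 10.8 dB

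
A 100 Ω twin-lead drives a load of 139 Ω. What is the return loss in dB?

Γ = (139 − 100)/(139 + 100) = 0.163
RL = −20·log₁₀|Γ| = −20·log₁₀(0.163)

RL ≈ 15.7 dB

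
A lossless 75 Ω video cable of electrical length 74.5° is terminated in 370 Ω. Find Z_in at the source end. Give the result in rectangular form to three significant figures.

tan(βl) = tan(74.5°) = 3.61
Z_in = Z_0·(Z_L + jZ_0·tanβl)/(Z_0 + jZ_L·tanβl)
     = 75·(370 + j270)/(75 + j1330)

Z_in ≈ 16.3 − j19.9 Ω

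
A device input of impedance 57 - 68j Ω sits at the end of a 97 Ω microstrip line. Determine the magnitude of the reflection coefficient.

Γ = (Z_L − Z_0)/(Z_L + Z_0) = (-40 − j68)/(154 − j68)
|Γ| = 78.9/168

|Γ| ≈ 0.469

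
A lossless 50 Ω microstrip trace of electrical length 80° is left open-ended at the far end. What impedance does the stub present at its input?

tan(βl) = 5.67
For an open-ended stub, Z_in = −jZ_0·cot(βl) = −jZ_0/tan(βl)

Z_in ≈ −j8.82 Ω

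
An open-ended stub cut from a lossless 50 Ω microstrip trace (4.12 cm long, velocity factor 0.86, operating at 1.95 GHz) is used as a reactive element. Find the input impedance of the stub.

Z_in ≈ +j20.3 Ω

λ = v/f = 0.86·c / 1.95 GHz = 0.132 m
βl = 2π·l/λ = 2π × 0.311 = 112°
tan(βl) = -2.46
For an open-ended stub, Z_in = −jZ_0·cot(βl) = −jZ_0/tan(βl)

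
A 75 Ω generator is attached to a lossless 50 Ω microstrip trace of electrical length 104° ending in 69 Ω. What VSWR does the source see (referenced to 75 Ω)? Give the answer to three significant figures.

tan(βl) = -4.01
Z_in = Z_0·(Z_L + jZ_0·tanβl)/(Z_0 + jZ_L·tanβl) = 37.3 + j5.73 Ω
Γ_s = (Z_in − Z_s)/(Z_in + Z_s) = (-37.7 + j5.73)/(112 + j5.73), |Γ_s| = 0.34
VSWR = (1 + |Γ_s|)/(1 − |Γ_s|)

VSWR ≈ 2.03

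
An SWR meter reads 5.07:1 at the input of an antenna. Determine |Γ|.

|Γ| = (S − 1)/(S + 1) = (5.07 − 1)/(5.07 + 1) = 4.07/6.07

|Γ| ≈ 0.671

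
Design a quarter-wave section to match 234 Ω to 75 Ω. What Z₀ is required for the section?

Z_qwt ≈ 132 Ω

Z_qwt = √(Z_0·R_L) = √(75 × 234) = √17550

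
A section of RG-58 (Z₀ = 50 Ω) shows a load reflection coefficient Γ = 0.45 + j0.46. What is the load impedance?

Z_L = Z_0·(1 + Γ)/(1 − Γ) = 50·(1.45 + j0.46)/(0.55 − j0.46)

Z_L ≈ 57 + j89.5 Ω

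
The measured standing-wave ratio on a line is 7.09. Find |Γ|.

|Γ| ≈ 0.753

|Γ| = (S − 1)/(S + 1) = (7.09 − 1)/(7.09 + 1) = 6.09/8.09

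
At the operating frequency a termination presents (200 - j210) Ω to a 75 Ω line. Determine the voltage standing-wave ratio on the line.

Γ = (Z_L − Z_0)/(Z_L + Z_0) = (125 − j210)/(275 − j210)
|Γ| = 244/346 = 0.706
VSWR = (1 + |Γ|)/(1 − |Γ|) = 1.71/0.294

VSWR ≈ 5.81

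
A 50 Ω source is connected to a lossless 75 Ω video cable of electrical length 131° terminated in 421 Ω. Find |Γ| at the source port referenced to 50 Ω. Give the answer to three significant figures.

tan(βl) = -1.15
Z_in = Z_0·(Z_L + jZ_0·tanβl)/(Z_0 + jZ_L·tanβl) = 22.9 + j61.6 Ω
Γ_s = (Z_in − Z_s)/(Z_in + Z_s) = (-27.1 + j61.6)/(72.9 + j61.6), |Γ_s| = 0.705

|Γ| ≈ 0.705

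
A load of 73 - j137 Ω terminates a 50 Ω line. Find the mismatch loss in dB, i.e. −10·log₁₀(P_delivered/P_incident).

Γ = (23 − j137)/(123 − j137), |Γ| = 0.755
|Γ|² = 0.569, so P_del/P_inc = 1 − |Γ|² = 0.431
ML = −10·log₁₀(1 − |Γ|²)

mismatch loss ≈ 3.66 dB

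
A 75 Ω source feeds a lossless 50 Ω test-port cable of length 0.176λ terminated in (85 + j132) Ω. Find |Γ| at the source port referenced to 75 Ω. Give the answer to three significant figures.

|Γ| ≈ 0.751

βl = 2π × 0.176 = 63.4°
tan(βl) = 1.99
Z_in = Z_0·(Z_L + jZ_0·tanβl)/(Z_0 + jZ_L·tanβl) = 14.3 − j43 Ω
Γ_s = (Z_in − Z_s)/(Z_in + Z_s) = (-60.7 − j43)/(89.3 − j43), |Γ_s| = 0.751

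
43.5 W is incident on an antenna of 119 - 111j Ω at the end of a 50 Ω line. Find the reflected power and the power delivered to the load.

|Γ| = |(69 − j111)/(169 − j111)| = 0.646
|Γ|² = 0.418
P_refl = |Γ|²·P_inc = 18.2 W, P_del = (1 − |Γ|²)·P_inc = 25.3 W

P_reflected ≈ 18.2 W; P_delivered ≈ 25.3 W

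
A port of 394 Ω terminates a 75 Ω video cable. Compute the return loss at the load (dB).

Γ = (394 − 75)/(394 + 75) = 0.68
RL = −20·log₁₀|Γ| = −20·log₁₀(0.68)

RL ≈ 3.35 dB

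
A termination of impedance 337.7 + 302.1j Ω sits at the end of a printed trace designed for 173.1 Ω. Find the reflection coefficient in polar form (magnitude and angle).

Γ = (Z_L − Z_0)/(Z_L + Z_0) = (164.6 + j302.1)/(510.8 + j302.1)
|Γ| = 344/593 = 0.58

Γ ≈ 0.58 ∠ 30.8°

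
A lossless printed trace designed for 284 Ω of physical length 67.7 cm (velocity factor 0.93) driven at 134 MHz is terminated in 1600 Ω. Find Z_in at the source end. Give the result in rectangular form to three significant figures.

Z_in ≈ 63 + j139 Ω

λ = v/f = 0.93·c / 134 MHz = 2.08 m
βl = 2π·l/λ = 2π × 0.325 = 117°
tan(βl) = tan(117°) = -1.96
Z_in = Z_0·(Z_L + jZ_0·tanβl)/(Z_0 + jZ_L·tanβl)
     = 284·(1600 − j556)/(284 − j3130)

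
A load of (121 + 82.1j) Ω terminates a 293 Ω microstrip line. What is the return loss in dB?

Γ = (-172 + j82.1)/(414 + j82.1), |Γ| = 0.452
RL = −20·log₁₀|Γ| = −20·log₁₀(0.452)

RL ≈ 6.91 dB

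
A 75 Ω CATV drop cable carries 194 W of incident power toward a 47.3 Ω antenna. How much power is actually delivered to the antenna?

Γ = (47.3 − 75)/(47.3 + 75) = -0.226
|Γ|² = 0.0513
P_refl = |Γ|²·P_inc = 9.95 W, P_del = (1 − |Γ|²)·P_inc = 184 W

P_delivered ≈ 184 W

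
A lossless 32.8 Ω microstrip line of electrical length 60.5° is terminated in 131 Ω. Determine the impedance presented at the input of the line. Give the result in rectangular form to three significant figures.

Z_in ≈ 10.6 − j17.1 Ω

tan(βl) = tan(60.5°) = 1.77
Z_in = Z_0·(Z_L + jZ_0·tanβl)/(Z_0 + jZ_L·tanβl)
     = 32.8·(131 + j58)/(32.8 + j232)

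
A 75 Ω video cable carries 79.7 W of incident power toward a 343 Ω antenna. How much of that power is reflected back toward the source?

P_reflected ≈ 32.8 W

Γ = (343 − 75)/(343 + 75) = 0.641
|Γ|² = 0.411
P_refl = |Γ|²·P_inc = 32.8 W, P_del = (1 − |Γ|²)·P_inc = 46.9 W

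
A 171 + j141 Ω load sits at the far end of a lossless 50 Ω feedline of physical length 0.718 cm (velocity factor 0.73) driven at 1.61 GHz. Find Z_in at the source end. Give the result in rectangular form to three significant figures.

Z_in ≈ 138 − j142 Ω

λ = v/f = 0.73·c / 1.61 GHz = 0.136 m
βl = 2π·l/λ = 2π × 0.0528 = 19°
tan(βl) = tan(19°) = 0.344
Z_in = Z_0·(Z_L + jZ_0·tanβl)/(Z_0 + jZ_L·tanβl)
     = 50·(171 + j158)/(1.44 + j58.9)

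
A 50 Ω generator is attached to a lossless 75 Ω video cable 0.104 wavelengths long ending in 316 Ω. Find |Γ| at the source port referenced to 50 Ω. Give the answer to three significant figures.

|Γ| ≈ 0.67

βl = 2π × 0.104 = 37.4°
tan(βl) = 0.766
Z_in = Z_0·(Z_L + jZ_0·tanβl)/(Z_0 + jZ_L·tanβl) = 43.9 − j84.3 Ω
Γ_s = (Z_in − Z_s)/(Z_in + Z_s) = (-6.06 − j84.3)/(93.9 − j84.3), |Γ_s| = 0.67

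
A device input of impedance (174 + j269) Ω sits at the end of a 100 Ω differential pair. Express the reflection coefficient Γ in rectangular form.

Γ = (Z_L − Z_0)/(Z_L + Z_0) = (74 + j269)/(274 + j269)

Γ ≈ 0.628 + j0.365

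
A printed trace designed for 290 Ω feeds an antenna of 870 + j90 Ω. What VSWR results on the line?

VSWR ≈ 3.04

Γ = (Z_L − Z_0)/(Z_L + Z_0) = (580 + j90)/(1160 + j90)
|Γ| = 587/1160 = 0.504
VSWR = (1 + |Γ|)/(1 − |Γ|) = 1.5/0.496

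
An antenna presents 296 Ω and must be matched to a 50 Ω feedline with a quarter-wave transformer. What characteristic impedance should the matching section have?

Z_qwt ≈ 122 Ω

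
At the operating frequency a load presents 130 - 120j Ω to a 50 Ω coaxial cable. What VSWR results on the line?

Γ = (Z_L − Z_0)/(Z_L + Z_0) = (80 − j120)/(180 − j120)
|Γ| = 144/216 = 0.667
VSWR = (1 + |Γ|)/(1 − |Γ|) = 1.67/0.333

VSWR ≈ 5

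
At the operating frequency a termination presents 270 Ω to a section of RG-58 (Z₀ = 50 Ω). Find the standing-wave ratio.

For a purely resistive load, VSWR = R_L/Z_0 or Z_0/R_L (whichever > 1) = 270/50

VSWR ≈ 5.4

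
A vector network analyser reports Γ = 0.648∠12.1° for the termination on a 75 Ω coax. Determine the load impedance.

Z_L = Z_0·(1 + Γ)/(1 − Γ) = 75·(1.63 + j0.136)/(0.366 − j0.136)

Z_L ≈ 285 + j133 Ω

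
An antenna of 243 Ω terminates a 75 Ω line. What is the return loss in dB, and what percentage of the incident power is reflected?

Γ = (243 − 75)/(243 + 75) = 0.528
RL = −20·log₁₀(0.528) = 5.54 dB
P_refl/P_inc = |Γ|² = 0.279

RL ≈ 5.54 dB; 27.9% of incident power reflected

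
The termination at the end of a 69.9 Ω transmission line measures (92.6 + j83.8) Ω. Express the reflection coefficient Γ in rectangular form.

Γ = (Z_L − Z_0)/(Z_L + Z_0) = (22.7 + j83.8)/(162.5 + j83.8)

Γ ≈ 0.32 + j0.35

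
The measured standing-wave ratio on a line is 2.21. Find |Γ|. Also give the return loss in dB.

|Γ| ≈ 0.377; return loss ≈ 8.47 dB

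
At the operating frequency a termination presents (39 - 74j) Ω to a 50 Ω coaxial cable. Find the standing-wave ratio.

VSWR ≈ 4.66

Γ = (Z_L − Z_0)/(Z_L + Z_0) = (-11 − j74)/(89 − j74)
|Γ| = 74.8/116 = 0.646
VSWR = (1 + |Γ|)/(1 − |Γ|) = 1.65/0.354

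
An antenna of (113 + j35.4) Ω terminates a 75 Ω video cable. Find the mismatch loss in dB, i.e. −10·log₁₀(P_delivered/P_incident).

Γ = (38 + j35.4)/(188 + j35.4), |Γ| = 0.271
|Γ|² = 0.0737, so P_del/P_inc = 1 − |Γ|² = 0.926
ML = −10·log₁₀(1 − |Γ|²)

mismatch loss ≈ 0.332 dB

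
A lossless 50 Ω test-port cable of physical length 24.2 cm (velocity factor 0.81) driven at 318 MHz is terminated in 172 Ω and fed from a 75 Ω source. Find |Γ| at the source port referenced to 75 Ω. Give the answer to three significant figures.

|Γ| ≈ 0.65

λ = v/f = 0.81·c / 318 MHz = 0.764 m
βl = 2π·l/λ = 2π × 0.317 = 114°
tan(βl) = -2.25
Z_in = Z_0·(Z_L + jZ_0·tanβl)/(Z_0 + jZ_L·tanβl) = 17.1 + j20.1 Ω
Γ_s = (Z_in − Z_s)/(Z_in + Z_s) = (-57.9 + j20.1)/(92.1 + j20.1), |Γ_s| = 0.65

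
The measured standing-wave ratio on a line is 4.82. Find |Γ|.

|Γ| ≈ 0.656

|Γ| = (S − 1)/(S + 1) = (4.82 − 1)/(4.82 + 1) = 3.82/5.82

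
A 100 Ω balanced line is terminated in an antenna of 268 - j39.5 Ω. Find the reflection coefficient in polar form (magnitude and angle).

Γ ≈ 0.466 ∠ -7.1°

Γ = (Z_L − Z_0)/(Z_L + Z_0) = (168 − j39.5)/(368 − j39.5)
|Γ| = 173/370 = 0.466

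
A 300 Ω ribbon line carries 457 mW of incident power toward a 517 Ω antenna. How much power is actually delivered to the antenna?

P_delivered ≈ 425 mW

Γ = (517 − 300)/(517 + 300) = 0.266
|Γ|² = 0.0705
P_refl = |Γ|²·P_inc = 32.2 mW, P_del = (1 − |Γ|²)·P_inc = 425 mW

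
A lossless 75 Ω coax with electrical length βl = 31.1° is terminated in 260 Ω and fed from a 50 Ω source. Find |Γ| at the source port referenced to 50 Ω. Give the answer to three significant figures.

tan(βl) = 0.603
Z_in = Z_0·(Z_L + jZ_0·tanβl)/(Z_0 + jZ_L·tanβl) = 66 − j92.8 Ω
Γ_s = (Z_in − Z_s)/(Z_in + Z_s) = (16 − j92.8)/(116 − j92.8), |Γ_s| = 0.634

|Γ| ≈ 0.634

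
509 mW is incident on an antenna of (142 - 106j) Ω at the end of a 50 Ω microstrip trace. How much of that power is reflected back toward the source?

|Γ| = |(92 − j106)/(192 − j106)| = 0.64
|Γ|² = 0.41
P_refl = |Γ|²·P_inc = 208 mW, P_del = (1 − |Γ|²)·P_inc = 301 mW

P_reflected ≈ 208 mW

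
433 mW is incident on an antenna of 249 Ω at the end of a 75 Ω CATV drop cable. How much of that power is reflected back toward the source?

Γ = (249 − 75)/(249 + 75) = 0.537
|Γ|² = 0.288
P_refl = |Γ|²·P_inc = 125 mW, P_del = (1 − |Γ|²)·P_inc = 308 mW

P_reflected ≈ 125 mW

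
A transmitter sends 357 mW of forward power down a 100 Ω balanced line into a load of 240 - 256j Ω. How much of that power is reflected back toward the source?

|Γ| = |(140 − j256)/(340 − j256)| = 0.686
|Γ|² = 0.47
P_refl = |Γ|²·P_inc = 168 mW, P_del = (1 − |Γ|²)·P_inc = 189 mW

P_reflected ≈ 168 mW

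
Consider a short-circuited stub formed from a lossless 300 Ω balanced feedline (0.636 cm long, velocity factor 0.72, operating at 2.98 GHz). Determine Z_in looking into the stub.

Z_in ≈ +j184 Ω

λ = v/f = 0.72·c / 2.98 GHz = 0.0725 m
βl = 2π·l/λ = 2π × 0.0877 = 31.6°
tan(βl) = 0.615
For a short-circuited stub, Z_in = jZ_0·tan(βl)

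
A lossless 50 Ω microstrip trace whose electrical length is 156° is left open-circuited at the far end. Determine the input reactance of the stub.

tan(βl) = -0.445
For an open-circuited stub, Z_in = −jZ_0·cot(βl) = −jZ_0/tan(βl)

X_in ≈ 112 Ω (inductive)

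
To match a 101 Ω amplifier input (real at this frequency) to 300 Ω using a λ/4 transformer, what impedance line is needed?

Z_qwt = √(Z_0·R_L) = √(300 × 101) = √30300

Z_qwt ≈ 174 Ω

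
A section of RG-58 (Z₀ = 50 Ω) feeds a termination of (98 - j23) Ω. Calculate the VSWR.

VSWR ≈ 2.1

Γ = (Z_L − Z_0)/(Z_L + Z_0) = (48 − j23)/(148 − j23)
|Γ| = 53.2/150 = 0.355
VSWR = (1 + |Γ|)/(1 − |Γ|) = 1.36/0.645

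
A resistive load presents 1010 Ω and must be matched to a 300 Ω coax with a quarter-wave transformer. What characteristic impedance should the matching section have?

Z_qwt ≈ 550 Ω

Z_qwt = √(Z_0·R_L) = √(300 × 1010) = √303000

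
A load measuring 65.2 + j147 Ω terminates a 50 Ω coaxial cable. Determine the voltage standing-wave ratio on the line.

Γ = (Z_L − Z_0)/(Z_L + Z_0) = (15.2 + j147)/(115.2 + j147)
|Γ| = 148/187 = 0.791
VSWR = (1 + |Γ|)/(1 − |Γ|) = 1.79/0.209

VSWR ≈ 8.58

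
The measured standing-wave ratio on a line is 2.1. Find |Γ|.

|Γ| = (S − 1)/(S + 1) = (2.1 − 1)/(2.1 + 1) = 1.1/3.1

|Γ| ≈ 0.355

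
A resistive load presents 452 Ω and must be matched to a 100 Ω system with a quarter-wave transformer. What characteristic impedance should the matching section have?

Z_qwt ≈ 213 Ω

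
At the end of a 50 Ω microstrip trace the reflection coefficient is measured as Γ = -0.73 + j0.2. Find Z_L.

Z_L ≈ 7.04 + j6.59 Ω

Z_L = Z_0·(1 + Γ)/(1 − Γ) = 50·(0.27 + j0.2)/(1.73 − j0.2)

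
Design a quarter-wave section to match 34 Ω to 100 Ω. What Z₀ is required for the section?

Z_qwt ≈ 58.3 Ω

Z_qwt = √(Z_0·R_L) = √(100 × 34) = √3400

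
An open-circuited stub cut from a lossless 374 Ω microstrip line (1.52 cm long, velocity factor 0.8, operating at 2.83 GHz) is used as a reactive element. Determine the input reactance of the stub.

λ = v/f = 0.8·c / 2.83 GHz = 0.0848 m
βl = 2π·l/λ = 2π × 0.179 = 64.5°
tan(βl) = 2.1
For an open-circuited stub, Z_in = −jZ_0·cot(βl) = −jZ_0/tan(βl)

X_in ≈ -178 Ω (capacitive)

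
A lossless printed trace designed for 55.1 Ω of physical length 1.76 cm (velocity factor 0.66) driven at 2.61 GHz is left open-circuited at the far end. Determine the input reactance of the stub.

X_in ≈ -6.26 Ω (capacitive)

λ = v/f = 0.66·c / 2.61 GHz = 0.0759 m
βl = 2π·l/λ = 2π × 0.232 = 83.5°
tan(βl) = 8.8
For an open-circuited stub, Z_in = −jZ_0·cot(βl) = −jZ_0/tan(βl)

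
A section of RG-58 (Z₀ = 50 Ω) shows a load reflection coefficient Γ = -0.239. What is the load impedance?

Z_L ≈ 30.7 Ω

Z_L = Z_0·(1 + Γ)/(1 − Γ) = 50·(0.761)/(1.24)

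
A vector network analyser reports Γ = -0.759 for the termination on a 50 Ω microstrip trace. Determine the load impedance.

Z_L ≈ 6.85 Ω

Z_L = Z_0·(1 + Γ)/(1 − Γ) = 50·(0.241)/(1.76)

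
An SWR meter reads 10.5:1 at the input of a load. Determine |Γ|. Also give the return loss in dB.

|Γ| ≈ 0.826; return loss ≈ 1.66 dB

|Γ| = (S − 1)/(S + 1) = (10.5 − 1)/(10.5 + 1) = 9.5/11.5
RL = −20·log₁₀|Γ| = −20·log₁₀(0.826)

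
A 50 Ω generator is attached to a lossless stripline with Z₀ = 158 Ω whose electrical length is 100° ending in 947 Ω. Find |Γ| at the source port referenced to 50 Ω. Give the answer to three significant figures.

|Γ| ≈ 0.433

tan(βl) = -5.67
Z_in = Z_0·(Z_L + jZ_0·tanβl)/(Z_0 + jZ_L·tanβl) = 27.2 + j27.1 Ω
Γ_s = (Z_in − Z_s)/(Z_in + Z_s) = (-22.8 + j27.1)/(77.2 + j27.1), |Γ_s| = 0.433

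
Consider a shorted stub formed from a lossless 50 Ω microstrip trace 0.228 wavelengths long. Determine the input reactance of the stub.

βl = 2π × 0.228 = 82.1°
tan(βl) = 7.19
For a shorted stub, Z_in = jZ_0·tan(βl)

X_in ≈ 359 Ω (inductive)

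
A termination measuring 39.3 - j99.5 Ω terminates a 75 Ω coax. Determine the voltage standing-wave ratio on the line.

VSWR ≈ 5.61

Γ = (Z_L − Z_0)/(Z_L + Z_0) = (-35.7 − j99.5)/(114.3 − j99.5)
|Γ| = 106/152 = 0.698
VSWR = (1 + |Γ|)/(1 − |Γ|) = 1.7/0.302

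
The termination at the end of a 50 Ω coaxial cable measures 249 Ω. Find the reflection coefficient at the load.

Γ = 0.666

Γ = (Z_L − Z_0)/(Z_L + Z_0) = (249 − 50)/(249 + 50) = 199/299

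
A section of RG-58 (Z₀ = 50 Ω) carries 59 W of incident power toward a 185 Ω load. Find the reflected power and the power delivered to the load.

Γ = (185 − 50)/(185 + 50) = 0.574
|Γ|² = 0.33
P_refl = |Γ|²·P_inc = 19.5 W, P_del = (1 − |Γ|²)·P_inc = 39.5 W

P_reflected ≈ 19.5 W; P_delivered ≈ 39.5 W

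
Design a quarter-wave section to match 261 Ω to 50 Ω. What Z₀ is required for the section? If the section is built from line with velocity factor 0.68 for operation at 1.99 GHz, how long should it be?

Z_qwt = √(Z_0·R_L) = √(50 × 261) = √13050
λ = 0.68·c/f = 0.103 m, so l = λ/4 = 0.0256 m

Z_qwt ≈ 114 Ω; length ≈ 2.56 cm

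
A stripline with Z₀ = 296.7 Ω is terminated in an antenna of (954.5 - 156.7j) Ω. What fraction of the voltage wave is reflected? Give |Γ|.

Γ = (Z_L − Z_0)/(Z_L + Z_0) = (657.8 − j156.7)/(1251 − j156.7)
|Γ| = 676/1260

|Γ| ≈ 0.536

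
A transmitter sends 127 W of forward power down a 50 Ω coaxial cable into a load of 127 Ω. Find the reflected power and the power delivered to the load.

P_reflected ≈ 24 W; P_delivered ≈ 103 W

Γ = (127 − 50)/(127 + 50) = 0.435
|Γ|² = 0.189
P_refl = |Γ|²·P_inc = 24 W, P_del = (1 − |Γ|²)·P_inc = 103 W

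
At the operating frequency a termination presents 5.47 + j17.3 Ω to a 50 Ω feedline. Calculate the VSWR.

VSWR ≈ 10.2

Γ = (Z_L − Z_0)/(Z_L + Z_0) = (-44.53 + j17.3)/(55.47 + j17.3)
|Γ| = 47.8/58.1 = 0.822
VSWR = (1 + |Γ|)/(1 − |Γ|) = 1.82/0.178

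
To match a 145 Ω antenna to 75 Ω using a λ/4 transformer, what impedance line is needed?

Z_qwt ≈ 104 Ω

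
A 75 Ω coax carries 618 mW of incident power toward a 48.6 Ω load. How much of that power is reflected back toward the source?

P_reflected ≈ 28.2 mW

Γ = (48.6 − 75)/(48.6 + 75) = -0.214
|Γ|² = 0.0456
P_refl = |Γ|²·P_inc = 28.2 mW, P_del = (1 − |Γ|²)·P_inc = 590 mW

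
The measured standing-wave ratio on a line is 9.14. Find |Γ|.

|Γ| = (S − 1)/(S + 1) = (9.14 − 1)/(9.14 + 1) = 8.14/10.1

|Γ| ≈ 0.803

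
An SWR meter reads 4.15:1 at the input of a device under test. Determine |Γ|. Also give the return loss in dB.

|Γ| = (S − 1)/(S + 1) = (4.15 − 1)/(4.15 + 1) = 3.15/5.15
RL = −20·log₁₀|Γ| = −20·log₁₀(0.612)

|Γ| ≈ 0.612; return loss ≈ 4.27 dB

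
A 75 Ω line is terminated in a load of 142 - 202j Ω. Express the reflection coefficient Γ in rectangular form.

Γ ≈ 0.63 − j0.345

Γ = (Z_L − Z_0)/(Z_L + Z_0) = (67 − j202)/(217 − j202)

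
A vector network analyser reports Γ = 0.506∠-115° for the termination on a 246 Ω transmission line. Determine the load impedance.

Z_L = Z_0·(1 + Γ)/(1 − Γ) = 246·(0.786 − j0.459)/(1.21 + j0.459)

Z_L ≈ 109 − j134 Ω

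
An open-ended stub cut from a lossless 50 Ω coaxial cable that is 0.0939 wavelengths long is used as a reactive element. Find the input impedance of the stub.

Z_in ≈ −j74.7 Ω

βl = 2π × 0.0939 = 33.8°
tan(βl) = 0.67
For an open-ended stub, Z_in = −jZ_0·cot(βl) = −jZ_0/tan(βl)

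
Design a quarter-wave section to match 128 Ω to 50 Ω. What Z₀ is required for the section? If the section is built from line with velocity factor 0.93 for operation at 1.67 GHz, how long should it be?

Z_qwt = √(Z_0·R_L) = √(50 × 128) = √6400
λ = 0.93·c/f = 0.167 m, so l = λ/4 = 0.0418 m

Z_qwt ≈ 80 Ω; length ≈ 4.18 cm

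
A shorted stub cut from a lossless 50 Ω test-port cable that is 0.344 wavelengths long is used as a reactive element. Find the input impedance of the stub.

βl = 2π × 0.344 = 124°
tan(βl) = -1.49
For a shorted stub, Z_in = jZ_0·tan(βl)

Z_in ≈ −j74.6 Ω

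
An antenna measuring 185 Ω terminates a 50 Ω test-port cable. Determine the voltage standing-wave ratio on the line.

VSWR ≈ 3.7

Γ = (185 − 50)/(185 + 50) = 0.574
VSWR = (1 + 0.574)/(1 − 0.574)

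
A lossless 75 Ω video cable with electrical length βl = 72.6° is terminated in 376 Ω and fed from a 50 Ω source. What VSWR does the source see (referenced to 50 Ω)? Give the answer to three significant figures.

tan(βl) = 3.19
Z_in = Z_0·(Z_L + jZ_0·tanβl)/(Z_0 + jZ_L·tanβl) = 16.4 − j22.5 Ω
Γ_s = (Z_in − Z_s)/(Z_in + Z_s) = (-33.6 − j22.5)/(66.4 − j22.5), |Γ_s| = 0.577
VSWR = (1 + |Γ_s|)/(1 − |Γ_s|)

VSWR ≈ 3.73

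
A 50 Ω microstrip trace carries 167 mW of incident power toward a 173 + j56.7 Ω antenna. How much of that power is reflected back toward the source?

P_reflected ≈ 57.9 mW

|Γ| = |(123 + j56.7)/(223 + j56.7)| = 0.589
|Γ|² = 0.346
P_refl = |Γ|²·P_inc = 57.9 mW, P_del = (1 − |Γ|²)·P_inc = 109 mW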